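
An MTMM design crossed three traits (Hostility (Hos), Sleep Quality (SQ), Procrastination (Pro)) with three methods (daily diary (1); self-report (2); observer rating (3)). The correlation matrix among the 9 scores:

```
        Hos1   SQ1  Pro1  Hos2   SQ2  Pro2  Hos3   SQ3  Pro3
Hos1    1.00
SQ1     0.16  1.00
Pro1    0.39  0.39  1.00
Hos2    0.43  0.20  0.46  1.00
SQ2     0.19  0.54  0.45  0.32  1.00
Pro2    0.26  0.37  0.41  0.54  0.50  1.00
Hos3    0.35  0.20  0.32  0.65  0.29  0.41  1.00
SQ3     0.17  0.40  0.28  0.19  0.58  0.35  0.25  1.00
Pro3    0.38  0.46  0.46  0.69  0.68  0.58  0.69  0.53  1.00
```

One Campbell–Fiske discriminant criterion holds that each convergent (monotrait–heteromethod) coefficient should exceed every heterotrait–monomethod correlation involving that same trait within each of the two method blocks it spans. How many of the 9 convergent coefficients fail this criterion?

Each convergent coefficient versus the relevant comparison correlations:
Hos (methods 1·2): 0.43 vs {0.16, 0.32, 0.39, 0.54} → fail.
Hos (methods 1·3): 0.35 vs {0.16, 0.25, 0.39, 0.69} → fail.
Hos (methods 2·3): 0.65 vs {0.32, 0.25, 0.54, 0.69} → fail.
SQ (methods 1·2): 0.54 vs {0.16, 0.32, 0.39, 0.50} → pass.
SQ (methods 1·3): 0.40 vs {0.16, 0.25, 0.39, 0.53} → fail.
SQ (methods 2·3): 0.58 vs {0.32, 0.25, 0.50, 0.53} → pass.
Pro (methods 1·2): 0.41 vs {0.39, 0.54, 0.39, 0.50} → fail.
Pro (methods 1·3): 0.46 vs {0.39, 0.69, 0.39, 0.53} → fail.
Pro (methods 2·3): 0.58 vs {0.54, 0.69, 0.50, 0.53} → fail.
7 of 9 fail.

7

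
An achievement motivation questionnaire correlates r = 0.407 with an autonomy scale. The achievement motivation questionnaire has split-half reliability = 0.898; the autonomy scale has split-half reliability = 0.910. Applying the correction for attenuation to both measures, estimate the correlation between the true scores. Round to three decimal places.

0.450

r_true = r_obs / √(r_xx · r_yy) = 0.407 / √(0.898 × 0.910) = 0.407 / √0.817180 = 0.407 / 0.9040 ≈ 0.450.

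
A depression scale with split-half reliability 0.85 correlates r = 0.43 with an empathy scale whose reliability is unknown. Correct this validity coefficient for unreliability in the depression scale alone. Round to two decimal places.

Single correction: r_c = r_obs / √r_xx = 0.43 / √0.85 = 0.43 / 0.9220 ≈ 0.47.

0.47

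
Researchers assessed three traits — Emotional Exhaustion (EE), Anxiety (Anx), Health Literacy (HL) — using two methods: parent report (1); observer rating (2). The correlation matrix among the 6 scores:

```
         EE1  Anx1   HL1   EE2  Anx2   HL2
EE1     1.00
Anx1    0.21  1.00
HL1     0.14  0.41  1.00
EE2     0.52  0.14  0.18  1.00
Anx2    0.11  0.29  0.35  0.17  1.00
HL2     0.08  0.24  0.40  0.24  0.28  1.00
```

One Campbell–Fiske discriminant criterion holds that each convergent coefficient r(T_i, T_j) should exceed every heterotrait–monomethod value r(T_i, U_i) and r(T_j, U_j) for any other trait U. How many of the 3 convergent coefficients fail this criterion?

2

Convergent coefficients and their comparison sets:
EE (methods 1·2): 0.52 vs {0.21, 0.17, 0.14, 0.24} → pass.
Anx (methods 1·2): 0.29 vs {0.21, 0.17, 0.41, 0.28} → fail.
HL (methods 1·2): 0.40 vs {0.14, 0.24, 0.41, 0.28} → fail.
2 of 3 fail.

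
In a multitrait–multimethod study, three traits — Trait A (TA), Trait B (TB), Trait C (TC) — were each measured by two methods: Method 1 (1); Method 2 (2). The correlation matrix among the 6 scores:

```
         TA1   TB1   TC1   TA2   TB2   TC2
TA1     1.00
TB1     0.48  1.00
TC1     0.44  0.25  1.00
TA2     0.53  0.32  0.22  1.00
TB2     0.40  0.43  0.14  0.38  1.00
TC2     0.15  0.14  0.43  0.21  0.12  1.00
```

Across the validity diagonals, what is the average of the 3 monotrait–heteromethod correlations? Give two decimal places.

0.46

Convergent values: 0.53, 0.43, 0.43; mean = 1.39/3 = 0.46.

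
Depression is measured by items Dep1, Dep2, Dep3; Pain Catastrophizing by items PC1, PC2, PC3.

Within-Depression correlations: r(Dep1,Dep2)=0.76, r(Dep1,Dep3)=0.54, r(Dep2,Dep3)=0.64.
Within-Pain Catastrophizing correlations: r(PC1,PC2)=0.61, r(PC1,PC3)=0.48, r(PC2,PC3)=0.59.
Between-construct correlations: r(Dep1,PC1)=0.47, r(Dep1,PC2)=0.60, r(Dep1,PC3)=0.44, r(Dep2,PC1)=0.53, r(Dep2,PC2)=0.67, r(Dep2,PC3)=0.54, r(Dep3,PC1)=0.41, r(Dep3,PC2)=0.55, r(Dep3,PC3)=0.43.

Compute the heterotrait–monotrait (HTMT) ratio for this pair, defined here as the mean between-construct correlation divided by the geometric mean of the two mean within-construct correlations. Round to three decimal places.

0.857

Between-construct mean = 4.64/9 = 0.5156.
Mean within-Dep = 1.94/3 = 0.6467; mean within-PC = 1.68/3 = 0.5600.
Geometric mean = √(0.6467 × 0.5600) = 0.6018.
HTMT = 0.5156 / 0.6018 = 0.857.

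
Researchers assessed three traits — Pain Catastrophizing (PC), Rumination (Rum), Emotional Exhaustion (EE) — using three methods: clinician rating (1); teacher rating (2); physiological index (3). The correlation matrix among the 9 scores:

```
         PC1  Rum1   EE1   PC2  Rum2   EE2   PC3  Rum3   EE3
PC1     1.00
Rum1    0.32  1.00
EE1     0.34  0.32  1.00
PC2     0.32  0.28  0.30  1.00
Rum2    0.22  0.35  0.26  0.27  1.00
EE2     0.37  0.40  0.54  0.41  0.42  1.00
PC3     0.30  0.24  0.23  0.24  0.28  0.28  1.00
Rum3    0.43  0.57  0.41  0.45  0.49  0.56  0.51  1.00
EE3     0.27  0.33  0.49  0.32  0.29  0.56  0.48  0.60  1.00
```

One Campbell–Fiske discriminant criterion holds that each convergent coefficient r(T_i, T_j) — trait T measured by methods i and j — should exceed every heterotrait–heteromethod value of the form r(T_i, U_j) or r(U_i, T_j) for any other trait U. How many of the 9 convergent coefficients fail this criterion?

6

Each convergent coefficient versus the relevant comparison correlations:
PC (methods 1·2): 0.32 vs {0.22, 0.28, 0.37, 0.30} → fail.
PC (methods 1·3): 0.30 vs {0.43, 0.24, 0.27, 0.23} → fail.
PC (methods 2·3): 0.24 vs {0.45, 0.28, 0.32, 0.28} → fail.
Rum (methods 1·2): 0.35 vs {0.28, 0.22, 0.40, 0.26} → fail.
Rum (methods 1·3): 0.57 vs {0.24, 0.43, 0.33, 0.41} → pass.
Rum (methods 2·3): 0.49 vs {0.28, 0.45, 0.29, 0.56} → fail.
EE (methods 1·2): 0.54 vs {0.30, 0.37, 0.26, 0.40} → pass.
EE (methods 1·3): 0.49 vs {0.23, 0.27, 0.41, 0.33} → pass.
EE (methods 2·3): 0.56 vs {0.28, 0.32, 0.56, 0.29} → fail.
6 of 9 fail.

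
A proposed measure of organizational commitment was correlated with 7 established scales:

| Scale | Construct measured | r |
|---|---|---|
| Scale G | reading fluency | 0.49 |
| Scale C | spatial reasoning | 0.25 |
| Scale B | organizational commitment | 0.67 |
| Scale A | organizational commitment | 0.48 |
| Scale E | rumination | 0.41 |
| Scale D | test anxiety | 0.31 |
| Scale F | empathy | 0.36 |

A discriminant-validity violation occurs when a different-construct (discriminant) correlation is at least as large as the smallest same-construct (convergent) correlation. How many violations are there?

Convergent (same construct = organizational commitment): Scale B, Scale A.
Smallest convergent = 0.48. Discriminant values: 0.49, 0.25, 0.41, 0.31, 0.36; count ≥ 0.48 → 1.

1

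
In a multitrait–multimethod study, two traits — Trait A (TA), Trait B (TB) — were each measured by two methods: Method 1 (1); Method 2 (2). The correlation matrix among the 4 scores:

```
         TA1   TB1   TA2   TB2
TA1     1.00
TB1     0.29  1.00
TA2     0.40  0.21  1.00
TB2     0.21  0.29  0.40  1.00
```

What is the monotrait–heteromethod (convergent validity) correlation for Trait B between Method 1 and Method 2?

0.29

Same trait (TB), different methods: r(TB1, TB2) = 0.29.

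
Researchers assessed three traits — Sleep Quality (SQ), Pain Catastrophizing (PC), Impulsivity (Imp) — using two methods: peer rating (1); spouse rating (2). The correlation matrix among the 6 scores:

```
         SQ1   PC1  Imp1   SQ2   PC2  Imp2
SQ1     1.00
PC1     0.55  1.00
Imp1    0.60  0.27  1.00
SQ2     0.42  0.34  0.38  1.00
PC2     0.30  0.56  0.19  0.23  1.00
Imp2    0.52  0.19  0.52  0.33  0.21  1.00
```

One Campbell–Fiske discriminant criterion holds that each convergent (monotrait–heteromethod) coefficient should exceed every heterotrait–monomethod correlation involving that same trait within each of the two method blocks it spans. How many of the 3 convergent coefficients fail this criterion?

2

Checking each validity diagonal entry against its comparison values:
SQ (methods 1·2): 0.42 vs {0.55, 0.23, 0.60, 0.33} → fail.
PC (methods 1·2): 0.56 vs {0.55, 0.23, 0.27, 0.21} → pass.
Imp (methods 1·2): 0.52 vs {0.60, 0.33, 0.27, 0.21} → fail.
2 of 3 fail.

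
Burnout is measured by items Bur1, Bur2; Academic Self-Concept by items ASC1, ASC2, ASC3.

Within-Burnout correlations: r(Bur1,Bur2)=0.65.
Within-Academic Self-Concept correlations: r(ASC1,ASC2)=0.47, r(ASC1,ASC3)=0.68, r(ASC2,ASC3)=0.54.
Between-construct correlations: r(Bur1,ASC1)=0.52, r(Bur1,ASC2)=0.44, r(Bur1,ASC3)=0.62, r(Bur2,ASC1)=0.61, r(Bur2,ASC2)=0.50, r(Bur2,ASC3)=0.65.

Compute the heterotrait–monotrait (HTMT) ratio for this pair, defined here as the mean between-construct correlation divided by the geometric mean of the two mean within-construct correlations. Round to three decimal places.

Between-construct mean = 3.34/6 = 0.5567.
Mean within-Bur = 0.65/1 = 0.6500; mean within-ASC = 1.69/3 = 0.5633.
Geometric mean = √(0.6500 × 0.5633) = 0.6051.
HTMT = 0.5567 / 0.6051 = 0.920.

0.920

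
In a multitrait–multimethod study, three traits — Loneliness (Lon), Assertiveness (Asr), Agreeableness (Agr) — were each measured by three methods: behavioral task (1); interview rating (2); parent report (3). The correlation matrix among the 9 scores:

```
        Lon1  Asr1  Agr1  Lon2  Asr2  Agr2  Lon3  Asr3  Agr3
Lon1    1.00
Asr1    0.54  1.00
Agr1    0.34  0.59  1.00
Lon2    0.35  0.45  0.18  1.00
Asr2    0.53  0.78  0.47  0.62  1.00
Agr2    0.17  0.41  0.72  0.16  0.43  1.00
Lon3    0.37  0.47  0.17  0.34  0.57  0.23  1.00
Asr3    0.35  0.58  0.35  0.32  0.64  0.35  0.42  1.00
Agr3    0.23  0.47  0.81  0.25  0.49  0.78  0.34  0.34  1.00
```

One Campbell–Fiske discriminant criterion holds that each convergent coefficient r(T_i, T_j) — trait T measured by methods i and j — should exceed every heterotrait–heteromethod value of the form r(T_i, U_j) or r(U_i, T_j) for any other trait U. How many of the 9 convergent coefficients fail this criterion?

3

Checking each validity diagonal entry against its comparison values:
Lon (methods 1·2): 0.35 vs {0.53, 0.45, 0.17, 0.18} → fail.
Lon (methods 1·3): 0.37 vs {0.35, 0.47, 0.23, 0.17} → fail.
Lon (methods 2·3): 0.34 vs {0.32, 0.57, 0.25, 0.23} → fail.
Asr (methods 1·2): 0.78 vs {0.45, 0.53, 0.41, 0.47} → pass.
Asr (methods 1·3): 0.58 vs {0.47, 0.35, 0.47, 0.35} → pass.
Asr (methods 2·3): 0.64 vs {0.57, 0.32, 0.49, 0.35} → pass.
Agr (methods 1·2): 0.72 vs {0.18, 0.17, 0.47, 0.41} → pass.
Agr (methods 1·3): 0.81 vs {0.17, 0.23, 0.35, 0.47} → pass.
Agr (methods 2·3): 0.78 vs {0.23, 0.25, 0.35, 0.49} → pass.
3 of 9 fail.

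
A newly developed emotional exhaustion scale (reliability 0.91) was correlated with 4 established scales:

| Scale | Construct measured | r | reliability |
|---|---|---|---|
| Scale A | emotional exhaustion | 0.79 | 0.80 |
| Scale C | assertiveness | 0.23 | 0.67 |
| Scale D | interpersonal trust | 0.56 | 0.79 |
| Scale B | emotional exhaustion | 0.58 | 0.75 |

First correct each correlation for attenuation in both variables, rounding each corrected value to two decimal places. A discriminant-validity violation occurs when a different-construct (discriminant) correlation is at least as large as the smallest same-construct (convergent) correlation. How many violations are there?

Disattenuated r (r / √(r_scale · r_new)):
  Scale A (conv): 0.79 / √(0.80·0.91) = 0.93
  Scale C (disc): 0.23 / √(0.67·0.91) = 0.29
  Scale D (disc): 0.56 / √(0.79·0.91) = 0.66
  Scale B (conv): 0.58 / √(0.75·0.91) = 0.70
Smallest convergent = 0.70. Discriminant values: 0.29, 0.66; count ≥ 0.70 → 0.

0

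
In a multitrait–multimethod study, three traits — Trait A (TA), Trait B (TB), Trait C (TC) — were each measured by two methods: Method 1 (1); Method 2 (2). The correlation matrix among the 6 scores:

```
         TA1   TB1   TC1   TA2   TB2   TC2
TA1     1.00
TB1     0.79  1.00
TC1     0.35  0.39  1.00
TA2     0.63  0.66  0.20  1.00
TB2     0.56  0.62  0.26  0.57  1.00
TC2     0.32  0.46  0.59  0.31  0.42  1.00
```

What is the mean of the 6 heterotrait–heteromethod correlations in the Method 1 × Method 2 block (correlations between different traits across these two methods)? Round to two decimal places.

0.41

HTHM values (method 1 × method 2): 0.56, 0.32, 0.66, 0.46, 0.20, 0.26; mean = 2.46/6 = 0.41.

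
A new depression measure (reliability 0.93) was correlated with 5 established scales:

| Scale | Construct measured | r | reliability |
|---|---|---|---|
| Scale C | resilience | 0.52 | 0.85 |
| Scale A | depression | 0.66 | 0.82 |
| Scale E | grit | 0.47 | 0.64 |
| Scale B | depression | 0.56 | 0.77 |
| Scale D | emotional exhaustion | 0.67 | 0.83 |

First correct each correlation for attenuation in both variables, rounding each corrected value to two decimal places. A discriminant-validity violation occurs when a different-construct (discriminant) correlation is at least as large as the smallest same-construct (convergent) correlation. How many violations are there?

1

Disattenuated r (r / √(r_scale · r_new)):
  Scale C (disc): 0.52 / √(0.85·0.93) = 0.58
  Scale A (conv): 0.66 / √(0.82·0.93) = 0.76
  Scale E (disc): 0.47 / √(0.64·0.93) = 0.61
  Scale B (conv): 0.56 / √(0.77·0.93) = 0.66
  Scale D (disc): 0.67 / √(0.83·0.93) = 0.76
Smallest convergent = 0.66. Discriminant values: 0.58, 0.61, 0.76; count ≥ 0.66 → 1.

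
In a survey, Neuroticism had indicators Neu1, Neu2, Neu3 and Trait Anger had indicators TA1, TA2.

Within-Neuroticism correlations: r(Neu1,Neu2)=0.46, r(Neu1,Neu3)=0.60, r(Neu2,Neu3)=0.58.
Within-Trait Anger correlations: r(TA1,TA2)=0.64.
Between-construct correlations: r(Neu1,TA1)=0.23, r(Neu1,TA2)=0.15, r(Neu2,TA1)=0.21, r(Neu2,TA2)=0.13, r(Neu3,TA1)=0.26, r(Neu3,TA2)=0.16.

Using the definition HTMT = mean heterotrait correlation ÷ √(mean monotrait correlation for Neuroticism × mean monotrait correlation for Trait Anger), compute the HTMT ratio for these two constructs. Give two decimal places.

0.32

Between-construct mean = 1.14/6 = 0.1900.
Mean within-Neu = 1.64/3 = 0.5467; mean within-TA = 0.64/1 = 0.6400.
Geometric mean = √(0.5467 × 0.6400) = 0.5915.
HTMT = 0.1900 / 0.5915 = 0.32.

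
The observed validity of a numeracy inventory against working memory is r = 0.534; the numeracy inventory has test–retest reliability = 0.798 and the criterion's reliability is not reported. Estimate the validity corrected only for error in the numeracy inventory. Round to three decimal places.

0.598

Single correction: r_c = r_obs / √r_xx = 0.534 / √0.798 = 0.534 / 0.8933 ≈ 0.598.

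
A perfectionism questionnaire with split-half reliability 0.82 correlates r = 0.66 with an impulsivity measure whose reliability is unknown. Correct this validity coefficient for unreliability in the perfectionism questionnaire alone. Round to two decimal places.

Single correction: r_c = r_obs / √r_xx = 0.66 / √0.82 = 0.66 / 0.9055 ≈ 0.73.

0.73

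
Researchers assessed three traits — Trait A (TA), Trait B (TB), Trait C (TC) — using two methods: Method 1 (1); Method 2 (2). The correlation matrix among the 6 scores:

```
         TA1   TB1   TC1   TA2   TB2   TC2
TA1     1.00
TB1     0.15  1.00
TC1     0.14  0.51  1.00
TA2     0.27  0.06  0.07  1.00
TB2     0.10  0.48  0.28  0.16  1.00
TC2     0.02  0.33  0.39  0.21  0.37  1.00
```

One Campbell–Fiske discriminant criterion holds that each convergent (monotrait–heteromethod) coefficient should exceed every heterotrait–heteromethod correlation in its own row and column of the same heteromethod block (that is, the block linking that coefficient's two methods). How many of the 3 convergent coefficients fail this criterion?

0

Convergent coefficients and their comparison sets:
TA (methods 1·2): 0.27 vs {0.10, 0.06, 0.02, 0.07} → pass.
TB (methods 1·2): 0.48 vs {0.06, 0.10, 0.33, 0.28} → pass.
TC (methods 1·2): 0.39 vs {0.07, 0.02, 0.28, 0.33} → pass.
0 of 3 fail.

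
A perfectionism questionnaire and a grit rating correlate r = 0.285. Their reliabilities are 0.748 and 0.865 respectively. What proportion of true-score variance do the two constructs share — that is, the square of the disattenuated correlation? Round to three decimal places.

Disattenuated r = 0.285 / √(0.748 × 0.865) = 0.285 / 0.8044 = 0.3543.
Shared true-score variance = 0.3543² = 0.1255 ≈ 0.126.

0.126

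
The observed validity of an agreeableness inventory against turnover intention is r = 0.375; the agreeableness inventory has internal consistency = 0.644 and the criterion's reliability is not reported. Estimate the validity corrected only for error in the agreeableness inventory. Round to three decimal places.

0.467

Single correction: r_c = r_obs / √r_xx = 0.375 / √0.644 = 0.375 / 0.8025 ≈ 0.467.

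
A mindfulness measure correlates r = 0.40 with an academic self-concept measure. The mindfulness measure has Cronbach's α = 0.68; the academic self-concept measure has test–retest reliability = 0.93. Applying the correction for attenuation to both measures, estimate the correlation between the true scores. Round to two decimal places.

r_true = r_obs / √(r_xx · r_yy) = 0.40 / √(0.68 × 0.93) = 0.40 / √0.6324 = 0.40 / 0.7952 ≈ 0.50.

0.50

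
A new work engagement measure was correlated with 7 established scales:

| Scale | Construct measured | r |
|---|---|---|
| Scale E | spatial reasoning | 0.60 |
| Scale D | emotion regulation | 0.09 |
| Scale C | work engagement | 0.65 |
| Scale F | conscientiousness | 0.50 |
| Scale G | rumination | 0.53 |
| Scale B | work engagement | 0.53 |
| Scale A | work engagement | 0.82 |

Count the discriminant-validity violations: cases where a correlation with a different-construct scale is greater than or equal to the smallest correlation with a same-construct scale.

Convergent (same construct = work engagement): Scale C, Scale B, Scale A.
Smallest convergent = 0.53. Discriminant values: 0.60, 0.09, 0.50, 0.53; count ≥ 0.53 → 2.

2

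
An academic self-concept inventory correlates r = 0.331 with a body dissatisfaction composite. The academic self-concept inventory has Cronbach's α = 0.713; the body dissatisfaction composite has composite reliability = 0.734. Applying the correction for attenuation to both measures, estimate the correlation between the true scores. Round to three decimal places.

r_true = r_obs / √(r_xx · r_yy) = 0.331 / √(0.713 × 0.734) = 0.331 / √0.523342 = 0.331 / 0.7234 ≈ 0.458.

0.458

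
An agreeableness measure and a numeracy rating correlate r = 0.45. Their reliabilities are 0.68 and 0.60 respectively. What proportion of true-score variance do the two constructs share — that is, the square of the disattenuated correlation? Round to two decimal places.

0.50

Disattenuated r = 0.45 / √(0.68 × 0.60) = 0.45 / 0.6387 = 0.7046.
Shared true-score variance = 0.7046² = 0.4965 ≈ 0.50.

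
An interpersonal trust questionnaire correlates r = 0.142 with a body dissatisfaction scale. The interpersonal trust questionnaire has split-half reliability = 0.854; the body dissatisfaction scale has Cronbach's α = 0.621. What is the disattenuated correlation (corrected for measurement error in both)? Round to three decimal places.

r_true = r_obs / √(r_xx · r_yy) = 0.142 / √(0.854 × 0.621) = 0.142 / √0.530334 = 0.142 / 0.7282 ≈ 0.195.

0.195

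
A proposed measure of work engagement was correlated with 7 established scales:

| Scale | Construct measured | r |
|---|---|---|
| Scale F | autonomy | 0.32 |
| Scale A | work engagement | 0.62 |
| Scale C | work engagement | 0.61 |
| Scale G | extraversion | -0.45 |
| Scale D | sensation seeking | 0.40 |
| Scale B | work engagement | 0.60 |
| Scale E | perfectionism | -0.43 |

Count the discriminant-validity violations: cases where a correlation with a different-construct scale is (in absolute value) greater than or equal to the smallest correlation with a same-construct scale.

0

Convergent (same construct = work engagement): Scale A, Scale C, Scale B.
Smallest convergent = 0.60. Discriminant |r|: 0.32, 0.45, 0.40, 0.43; count ≥ 0.60 → 0.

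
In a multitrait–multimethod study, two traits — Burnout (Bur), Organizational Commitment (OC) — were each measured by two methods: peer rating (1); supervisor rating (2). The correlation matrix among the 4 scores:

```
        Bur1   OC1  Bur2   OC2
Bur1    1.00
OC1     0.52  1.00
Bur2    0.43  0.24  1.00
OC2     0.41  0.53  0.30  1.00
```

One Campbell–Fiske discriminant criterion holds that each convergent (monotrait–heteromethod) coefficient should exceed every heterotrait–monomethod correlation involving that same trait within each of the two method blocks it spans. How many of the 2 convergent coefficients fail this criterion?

1

Convergent coefficients and their comparison sets:
Bur (methods 1·2): 0.43 vs {0.52, 0.30} → fail.
OC (methods 1·2): 0.53 vs {0.52, 0.30} → pass.
1 of 2 fail.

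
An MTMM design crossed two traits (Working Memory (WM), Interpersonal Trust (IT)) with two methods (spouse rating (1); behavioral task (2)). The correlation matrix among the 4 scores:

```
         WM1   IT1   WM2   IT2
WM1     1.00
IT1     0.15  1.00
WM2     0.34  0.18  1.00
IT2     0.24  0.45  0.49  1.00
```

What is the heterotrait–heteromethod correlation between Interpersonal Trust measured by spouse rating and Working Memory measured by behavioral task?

Different traits and methods: r(IT1, WM2) = 0.18.

0.18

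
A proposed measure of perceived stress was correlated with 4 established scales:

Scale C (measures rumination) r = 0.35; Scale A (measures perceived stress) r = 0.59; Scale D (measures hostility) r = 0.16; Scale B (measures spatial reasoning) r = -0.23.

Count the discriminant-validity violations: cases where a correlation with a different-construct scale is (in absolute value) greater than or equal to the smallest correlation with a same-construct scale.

0

Convergent (same construct = perceived stress): Scale A.
Smallest convergent = 0.59. Discriminant |r|: 0.35, 0.16, 0.23; count ≥ 0.59 → 0.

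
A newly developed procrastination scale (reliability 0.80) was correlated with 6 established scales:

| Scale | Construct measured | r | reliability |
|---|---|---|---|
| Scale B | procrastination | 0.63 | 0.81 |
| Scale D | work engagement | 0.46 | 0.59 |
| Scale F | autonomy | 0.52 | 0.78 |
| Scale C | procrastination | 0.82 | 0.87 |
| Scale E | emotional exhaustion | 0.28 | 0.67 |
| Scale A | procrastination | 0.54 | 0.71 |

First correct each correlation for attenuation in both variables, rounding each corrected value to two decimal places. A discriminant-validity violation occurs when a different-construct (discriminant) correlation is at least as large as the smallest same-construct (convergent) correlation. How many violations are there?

Disattenuated r (r / √(r_scale · r_new)):
  Scale B (conv): 0.63 / √(0.81·0.80) = 0.78
  Scale D (disc): 0.46 / √(0.59·0.80) = 0.67
  Scale F (disc): 0.52 / √(0.78·0.80) = 0.66
  Scale C (conv): 0.82 / √(0.87·0.80) = 0.98
  Scale E (disc): 0.28 / √(0.67·0.80) = 0.38
  Scale A (conv): 0.54 / √(0.71·0.80) = 0.72
Smallest convergent = 0.72. Discriminant values: 0.67, 0.66, 0.38; count ≥ 0.72 → 0.

0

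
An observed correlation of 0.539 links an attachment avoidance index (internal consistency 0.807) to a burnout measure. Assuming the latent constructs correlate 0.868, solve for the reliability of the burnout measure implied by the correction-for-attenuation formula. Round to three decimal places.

0.478

r_true = r_obs / √(r_xx · r_yy) ⇒ 0.868 = 0.539 / √(0.807 · r_yy).
√(0.807 · r_yy) = 0.539 / 0.868 = 0.6210; 0.807 · r_yy = 0.3856; r_yy = 0.3856 / 0.807 ≈ 0.478.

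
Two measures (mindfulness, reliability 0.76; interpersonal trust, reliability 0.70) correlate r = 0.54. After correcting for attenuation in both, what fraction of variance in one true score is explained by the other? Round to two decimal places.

Disattenuated r = 0.54 / √(0.76 × 0.70) = 0.54 / 0.7294 = 0.7403.
Shared true-score variance = 0.7403² = 0.5480 ≈ 0.55.

0.55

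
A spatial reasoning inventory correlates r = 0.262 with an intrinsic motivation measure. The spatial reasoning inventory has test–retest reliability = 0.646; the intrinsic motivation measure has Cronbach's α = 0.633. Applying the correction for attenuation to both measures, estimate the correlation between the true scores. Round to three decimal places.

r_true = r_obs / √(r_xx · r_yy) = 0.262 / √(0.646 × 0.633) = 0.262 / √0.408918 = 0.262 / 0.6395 ≈ 0.410.

0.410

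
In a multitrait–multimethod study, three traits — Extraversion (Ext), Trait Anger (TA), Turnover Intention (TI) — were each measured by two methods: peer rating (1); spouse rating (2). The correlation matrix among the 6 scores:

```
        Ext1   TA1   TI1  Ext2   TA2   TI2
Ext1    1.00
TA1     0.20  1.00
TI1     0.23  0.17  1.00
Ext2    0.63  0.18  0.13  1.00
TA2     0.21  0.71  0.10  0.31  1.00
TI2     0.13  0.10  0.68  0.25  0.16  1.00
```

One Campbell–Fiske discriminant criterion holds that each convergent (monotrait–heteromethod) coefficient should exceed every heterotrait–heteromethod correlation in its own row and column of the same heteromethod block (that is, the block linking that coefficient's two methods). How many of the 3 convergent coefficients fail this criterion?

0

Each convergent coefficient versus the relevant comparison correlations:
Ext (methods 1·2): 0.63 vs {0.21, 0.18, 0.13, 0.13} → pass.
TA (methods 1·2): 0.71 vs {0.18, 0.21, 0.10, 0.10} → pass.
TI (methods 1·2): 0.68 vs {0.13, 0.13, 0.10, 0.10} → pass.
0 of 3 fail.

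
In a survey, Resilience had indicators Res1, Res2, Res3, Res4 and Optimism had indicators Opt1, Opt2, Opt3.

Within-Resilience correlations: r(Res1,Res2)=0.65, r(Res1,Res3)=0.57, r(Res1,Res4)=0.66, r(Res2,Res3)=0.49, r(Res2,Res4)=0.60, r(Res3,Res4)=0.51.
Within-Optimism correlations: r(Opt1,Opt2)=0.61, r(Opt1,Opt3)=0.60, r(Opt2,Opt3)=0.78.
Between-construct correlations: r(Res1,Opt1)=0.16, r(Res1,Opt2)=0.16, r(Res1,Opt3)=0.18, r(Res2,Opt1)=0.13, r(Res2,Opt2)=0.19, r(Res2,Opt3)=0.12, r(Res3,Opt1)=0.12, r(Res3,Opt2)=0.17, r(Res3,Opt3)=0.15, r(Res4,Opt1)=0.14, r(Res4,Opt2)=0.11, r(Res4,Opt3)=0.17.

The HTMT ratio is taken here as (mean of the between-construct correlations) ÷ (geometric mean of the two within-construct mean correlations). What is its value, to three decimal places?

0.242

Mean between = 1.80/12 = 0.1500.
Mean within-Res = 3.48/6 = 0.5800; mean within-Opt = 1.99/3 = 0.6633.
Geometric mean = √(0.5800 × 0.6633) = 0.6203.
HTMT = 0.1500 / 0.6203 = 0.242.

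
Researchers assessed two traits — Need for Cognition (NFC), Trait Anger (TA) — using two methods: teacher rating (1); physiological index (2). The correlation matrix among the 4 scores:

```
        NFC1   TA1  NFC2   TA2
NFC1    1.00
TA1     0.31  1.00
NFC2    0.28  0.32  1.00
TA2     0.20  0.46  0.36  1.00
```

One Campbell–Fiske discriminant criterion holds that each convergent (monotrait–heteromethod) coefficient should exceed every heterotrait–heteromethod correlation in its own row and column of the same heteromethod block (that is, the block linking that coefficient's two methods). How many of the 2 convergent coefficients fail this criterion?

1

Convergent coefficients and their comparison sets:
NFC (methods 1·2): 0.28 vs {0.20, 0.32} → fail.
TA (methods 1·2): 0.46 vs {0.32, 0.20} → pass.
1 of 2 fail.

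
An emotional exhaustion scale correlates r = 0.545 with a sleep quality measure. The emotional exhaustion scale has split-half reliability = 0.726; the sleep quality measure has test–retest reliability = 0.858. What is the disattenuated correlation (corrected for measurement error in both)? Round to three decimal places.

r_true = r_obs / √(r_xx · r_yy) = 0.545 / √(0.726 × 0.858) = 0.545 / √0.622908 = 0.545 / 0.7892 ≈ 0.691.

0.691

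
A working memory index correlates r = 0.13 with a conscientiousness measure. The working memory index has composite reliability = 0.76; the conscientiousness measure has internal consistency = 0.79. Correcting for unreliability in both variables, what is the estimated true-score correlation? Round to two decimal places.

r_true = r_obs / √(r_xx · r_yy) = 0.13 / √(0.76 × 0.79) = 0.13 / √0.6004 = 0.13 / 0.7749 ≈ 0.17.

0.17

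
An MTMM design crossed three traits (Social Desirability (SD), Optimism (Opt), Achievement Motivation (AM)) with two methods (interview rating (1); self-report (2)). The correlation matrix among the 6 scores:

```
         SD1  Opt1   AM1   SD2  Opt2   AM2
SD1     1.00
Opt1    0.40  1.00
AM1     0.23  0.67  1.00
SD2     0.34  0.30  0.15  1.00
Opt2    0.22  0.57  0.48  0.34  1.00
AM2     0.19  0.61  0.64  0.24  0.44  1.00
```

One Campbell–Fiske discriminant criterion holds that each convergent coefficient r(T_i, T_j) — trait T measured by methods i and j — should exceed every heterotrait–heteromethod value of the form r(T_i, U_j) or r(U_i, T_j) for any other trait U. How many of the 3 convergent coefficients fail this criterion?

1

Checking each validity diagonal entry against its comparison values:
SD (methods 1·2): 0.34 vs {0.22, 0.30, 0.19, 0.15} → pass.
Opt (methods 1·2): 0.57 vs {0.30, 0.22, 0.61, 0.48} → fail.
AM (methods 1·2): 0.64 vs {0.15, 0.19, 0.48, 0.61} → pass.
1 of 3 fail.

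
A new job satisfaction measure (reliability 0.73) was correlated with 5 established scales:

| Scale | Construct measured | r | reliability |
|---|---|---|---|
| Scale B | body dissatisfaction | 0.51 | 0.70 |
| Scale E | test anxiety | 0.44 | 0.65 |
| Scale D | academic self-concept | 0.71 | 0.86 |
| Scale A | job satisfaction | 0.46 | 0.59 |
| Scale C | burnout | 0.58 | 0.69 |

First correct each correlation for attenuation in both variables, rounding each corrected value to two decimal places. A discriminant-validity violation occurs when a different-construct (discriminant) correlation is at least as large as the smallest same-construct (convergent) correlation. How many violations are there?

Disattenuated r (r / √(r_scale · r_new)):
  Scale B (disc): 0.51 / √(0.70·0.73) = 0.71
  Scale E (disc): 0.44 / √(0.65·0.73) = 0.64
  Scale D (disc): 0.71 / √(0.86·0.73) = 0.90
  Scale A (conv): 0.46 / √(0.59·0.73) = 0.70
  Scale C (disc): 0.58 / √(0.69·0.73) = 0.82
Smallest convergent = 0.70. Discriminant values: 0.71, 0.64, 0.90, 0.82; count ≥ 0.70 → 3.

3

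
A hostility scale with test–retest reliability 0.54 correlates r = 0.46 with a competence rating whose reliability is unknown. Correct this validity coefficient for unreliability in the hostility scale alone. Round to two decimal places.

Single correction: r_c = r_obs / √r_xx = 0.46 / √0.54 = 0.46 / 0.7348 ≈ 0.63.

0.63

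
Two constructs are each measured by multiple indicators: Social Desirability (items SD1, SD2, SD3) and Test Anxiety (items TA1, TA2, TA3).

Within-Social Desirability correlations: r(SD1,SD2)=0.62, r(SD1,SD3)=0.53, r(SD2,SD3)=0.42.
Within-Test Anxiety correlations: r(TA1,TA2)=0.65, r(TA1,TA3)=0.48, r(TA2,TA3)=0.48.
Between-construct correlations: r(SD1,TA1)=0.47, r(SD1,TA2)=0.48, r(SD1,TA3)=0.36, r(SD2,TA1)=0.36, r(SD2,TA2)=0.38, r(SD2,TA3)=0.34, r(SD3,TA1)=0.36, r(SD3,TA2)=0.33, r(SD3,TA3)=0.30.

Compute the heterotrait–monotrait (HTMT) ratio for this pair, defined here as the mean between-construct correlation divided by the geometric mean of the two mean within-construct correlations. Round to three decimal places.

0.709

Mean heterotrait r = 3.38/9 = 0.3756.
Mean within-SD = 1.57/3 = 0.5233; mean within-TA = 1.61/3 = 0.5367.
Geometric mean = √(0.5233 × 0.5367) = 0.5300.
HTMT = 0.3756 / 0.5300 = 0.709.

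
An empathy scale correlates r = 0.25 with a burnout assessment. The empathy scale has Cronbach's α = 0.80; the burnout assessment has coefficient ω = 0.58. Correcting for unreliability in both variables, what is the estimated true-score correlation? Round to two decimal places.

r_true = r_obs / √(r_xx · r_yy) = 0.25 / √(0.80 × 0.58) = 0.25 / √0.4640 = 0.25 / 0.6812 ≈ 0.37.

0.37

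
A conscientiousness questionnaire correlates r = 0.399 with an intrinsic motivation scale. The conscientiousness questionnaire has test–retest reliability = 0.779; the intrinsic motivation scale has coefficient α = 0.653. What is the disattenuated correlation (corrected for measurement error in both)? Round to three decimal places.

r_true = r_obs / √(r_xx · r_yy) = 0.399 / √(0.779 × 0.653) = 0.399 / √0.508687 = 0.399 / 0.7132 ≈ 0.559.

0.559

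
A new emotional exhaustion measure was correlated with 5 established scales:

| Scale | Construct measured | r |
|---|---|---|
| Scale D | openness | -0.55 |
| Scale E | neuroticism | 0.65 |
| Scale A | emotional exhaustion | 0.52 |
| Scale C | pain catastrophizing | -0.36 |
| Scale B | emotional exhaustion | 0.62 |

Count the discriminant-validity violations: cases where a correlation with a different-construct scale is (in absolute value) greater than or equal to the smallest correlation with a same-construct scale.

2

Convergent (same construct = emotional exhaustion): Scale A, Scale B.
Smallest convergent = 0.52. Discriminant |r|: 0.55, 0.65, 0.36; count ≥ 0.52 → 2.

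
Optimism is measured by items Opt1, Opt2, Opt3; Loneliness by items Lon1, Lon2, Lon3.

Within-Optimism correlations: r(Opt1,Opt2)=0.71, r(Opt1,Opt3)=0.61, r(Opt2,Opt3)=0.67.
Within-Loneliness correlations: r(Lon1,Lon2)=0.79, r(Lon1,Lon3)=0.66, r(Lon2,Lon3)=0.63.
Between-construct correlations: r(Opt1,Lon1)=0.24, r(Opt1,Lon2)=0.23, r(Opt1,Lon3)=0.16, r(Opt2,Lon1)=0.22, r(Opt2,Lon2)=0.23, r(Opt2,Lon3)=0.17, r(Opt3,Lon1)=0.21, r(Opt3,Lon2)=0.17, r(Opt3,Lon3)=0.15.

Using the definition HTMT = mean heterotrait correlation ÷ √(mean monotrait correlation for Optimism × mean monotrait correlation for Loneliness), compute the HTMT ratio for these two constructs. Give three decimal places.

Mean heterotrait r = 1.78/9 = 0.1978.
Mean within-Opt = 1.99/3 = 0.6633; mean within-Lon = 2.08/3 = 0.6933.
Geometric mean = √(0.6633 × 0.6933) = 0.6781.
HTMT = 0.1978 / 0.6781 = 0.292.

0.292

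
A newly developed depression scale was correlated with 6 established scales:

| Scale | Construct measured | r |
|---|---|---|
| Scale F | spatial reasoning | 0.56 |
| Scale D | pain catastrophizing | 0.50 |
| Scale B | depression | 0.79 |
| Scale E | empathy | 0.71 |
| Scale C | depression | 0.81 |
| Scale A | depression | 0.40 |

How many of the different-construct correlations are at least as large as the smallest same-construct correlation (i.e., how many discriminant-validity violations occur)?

3

Convergent (same construct = depression): Scale B, Scale C, Scale A.
Smallest convergent = 0.40. Discriminant values: 0.56, 0.50, 0.71; count ≥ 0.40 → 3.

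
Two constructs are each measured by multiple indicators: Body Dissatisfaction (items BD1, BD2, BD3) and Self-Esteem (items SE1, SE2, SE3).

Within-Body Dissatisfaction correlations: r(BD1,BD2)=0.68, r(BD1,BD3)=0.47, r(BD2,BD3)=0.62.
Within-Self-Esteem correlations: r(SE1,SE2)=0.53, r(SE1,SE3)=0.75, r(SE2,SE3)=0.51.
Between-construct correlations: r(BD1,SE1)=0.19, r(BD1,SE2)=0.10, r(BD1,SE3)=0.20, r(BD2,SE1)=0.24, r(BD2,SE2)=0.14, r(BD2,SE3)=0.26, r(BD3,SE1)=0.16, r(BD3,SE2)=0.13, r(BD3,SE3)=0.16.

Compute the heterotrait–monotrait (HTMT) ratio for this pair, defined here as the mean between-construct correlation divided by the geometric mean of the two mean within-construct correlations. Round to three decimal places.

0.296

Mean heterotrait r = 1.58/9 = 0.1756.
Mean within-BD = 1.77/3 = 0.5900; mean within-SE = 1.79/3 = 0.5967.
Geometric mean = √(0.5900 × 0.5967) = 0.5933.
HTMT = 0.1756 / 0.5933 = 0.296.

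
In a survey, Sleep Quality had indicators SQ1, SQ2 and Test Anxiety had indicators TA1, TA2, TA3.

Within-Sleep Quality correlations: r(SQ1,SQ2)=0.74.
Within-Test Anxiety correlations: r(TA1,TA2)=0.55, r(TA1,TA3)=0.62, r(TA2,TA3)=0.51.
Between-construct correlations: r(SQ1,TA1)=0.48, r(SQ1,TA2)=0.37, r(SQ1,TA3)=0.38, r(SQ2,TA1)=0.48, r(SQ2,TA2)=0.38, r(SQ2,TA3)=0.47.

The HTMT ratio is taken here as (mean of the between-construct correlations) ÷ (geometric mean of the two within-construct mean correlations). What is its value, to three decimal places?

Mean heterotrait r = 2.56/6 = 0.4267.
Mean within-SQ = 0.74/1 = 0.7400; mean within-TA = 1.68/3 = 0.5600.
Geometric mean = √(0.7400 × 0.5600) = 0.6437.
HTMT = 0.4267 / 0.6437 = 0.663.

0.663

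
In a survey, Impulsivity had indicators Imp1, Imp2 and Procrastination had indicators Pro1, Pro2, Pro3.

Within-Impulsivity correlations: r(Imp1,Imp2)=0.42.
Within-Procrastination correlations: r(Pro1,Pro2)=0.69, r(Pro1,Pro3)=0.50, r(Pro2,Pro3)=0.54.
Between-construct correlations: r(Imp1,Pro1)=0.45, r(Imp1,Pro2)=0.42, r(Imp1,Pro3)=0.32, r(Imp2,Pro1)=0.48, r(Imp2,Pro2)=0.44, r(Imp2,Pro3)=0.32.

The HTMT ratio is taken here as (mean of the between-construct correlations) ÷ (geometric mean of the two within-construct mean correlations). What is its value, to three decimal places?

Mean between = 2.43/6 = 0.4050.
Mean within-Imp = 0.42/1 = 0.4200; mean within-Pro = 1.73/3 = 0.5767.
Geometric mean = √(0.4200 × 0.5767) = 0.4922.
HTMT = 0.4050 / 0.4922 = 0.823.

0.823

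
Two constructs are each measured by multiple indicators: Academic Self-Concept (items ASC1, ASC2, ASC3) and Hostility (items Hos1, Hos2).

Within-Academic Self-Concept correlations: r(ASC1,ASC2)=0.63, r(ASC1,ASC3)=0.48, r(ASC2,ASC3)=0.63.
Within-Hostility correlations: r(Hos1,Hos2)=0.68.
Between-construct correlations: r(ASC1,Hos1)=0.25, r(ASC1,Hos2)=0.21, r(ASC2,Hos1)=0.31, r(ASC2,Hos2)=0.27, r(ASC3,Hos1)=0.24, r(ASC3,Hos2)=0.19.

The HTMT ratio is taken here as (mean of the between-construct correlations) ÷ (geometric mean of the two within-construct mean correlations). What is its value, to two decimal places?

Mean heterotrait r = 1.47/6 = 0.2450.
Mean within-ASC = 1.74/3 = 0.5800; mean within-Hos = 0.68/1 = 0.6800.
Geometric mean = √(0.5800 × 0.6800) = 0.6280.
HTMT = 0.2450 / 0.6280 = 0.39.

0.39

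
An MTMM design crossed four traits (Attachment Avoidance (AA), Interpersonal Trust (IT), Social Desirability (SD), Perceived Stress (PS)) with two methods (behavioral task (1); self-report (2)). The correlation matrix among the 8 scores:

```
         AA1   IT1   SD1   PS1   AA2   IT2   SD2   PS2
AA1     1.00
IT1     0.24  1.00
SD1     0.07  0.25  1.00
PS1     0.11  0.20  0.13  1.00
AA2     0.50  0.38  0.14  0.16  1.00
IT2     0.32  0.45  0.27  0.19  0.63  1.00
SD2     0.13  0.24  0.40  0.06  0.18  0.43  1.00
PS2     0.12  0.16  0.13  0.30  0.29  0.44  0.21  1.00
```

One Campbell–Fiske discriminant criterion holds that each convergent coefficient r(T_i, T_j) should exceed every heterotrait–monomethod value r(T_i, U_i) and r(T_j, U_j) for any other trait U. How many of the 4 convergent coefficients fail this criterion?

Convergent coefficients and their comparison sets:
AA (methods 1·2): 0.50 vs {0.24, 0.63, 0.07, 0.18, 0.11, 0.29} → fail.
IT (methods 1·2): 0.45 vs {0.24, 0.63, 0.25, 0.43, 0.20, 0.44} → fail.
SD (methods 1·2): 0.40 vs {0.07, 0.18, 0.25, 0.43, 0.13, 0.21} → fail.
PS (methods 1·2): 0.30 vs {0.11, 0.29, 0.20, 0.44, 0.13, 0.21} → fail.
4 of 4 fail.

4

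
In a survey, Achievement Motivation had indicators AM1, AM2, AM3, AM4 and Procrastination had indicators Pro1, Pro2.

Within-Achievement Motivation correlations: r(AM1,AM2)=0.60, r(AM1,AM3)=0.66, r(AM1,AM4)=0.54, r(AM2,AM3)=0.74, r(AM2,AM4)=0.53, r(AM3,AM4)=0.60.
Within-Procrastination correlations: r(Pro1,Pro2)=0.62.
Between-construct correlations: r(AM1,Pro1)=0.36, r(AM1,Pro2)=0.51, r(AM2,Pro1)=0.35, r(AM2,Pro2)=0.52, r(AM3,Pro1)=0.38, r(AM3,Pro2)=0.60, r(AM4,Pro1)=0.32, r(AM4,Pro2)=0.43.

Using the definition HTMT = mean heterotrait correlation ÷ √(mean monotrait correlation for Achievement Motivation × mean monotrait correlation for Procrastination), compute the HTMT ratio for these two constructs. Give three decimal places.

0.704

Mean heterotrait r = 3.47/8 = 0.4338.
Mean within-AM = 3.67/6 = 0.6117; mean within-Pro = 0.62/1 = 0.6200.
Geometric mean = √(0.6117 × 0.6200) = 0.6158.
HTMT = 0.4338 / 0.6158 = 0.704.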